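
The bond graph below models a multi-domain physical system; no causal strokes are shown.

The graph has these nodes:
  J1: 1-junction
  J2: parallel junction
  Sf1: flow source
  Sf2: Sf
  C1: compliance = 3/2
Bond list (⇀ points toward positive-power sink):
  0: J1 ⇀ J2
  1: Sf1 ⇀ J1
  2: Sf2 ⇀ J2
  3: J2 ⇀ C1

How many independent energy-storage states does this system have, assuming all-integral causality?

#1 →Sf1  (source Sf1 imposes f)
#2 →Sf2  (Sf2 (Sf) sets flow on bond)
#0 →J1  (J1 flow already set via bond 1)
#3 →J2  (only one effort-in slot at J2)

1  (C1 all integral)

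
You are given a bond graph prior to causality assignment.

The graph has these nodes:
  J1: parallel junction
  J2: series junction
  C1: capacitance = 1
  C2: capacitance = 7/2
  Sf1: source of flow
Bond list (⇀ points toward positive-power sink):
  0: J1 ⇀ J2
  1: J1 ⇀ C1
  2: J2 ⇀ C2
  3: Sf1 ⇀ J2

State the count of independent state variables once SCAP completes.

2  (C1, C2 all integral)

β3 →Sf1  (source Sf1 imposes f)
β0 →J2  (common-f at J2 fixed by 3)
β2 →J2  (common-f at J2 fixed by 3)
β1 →J1  (closing 0-jn rule on J1)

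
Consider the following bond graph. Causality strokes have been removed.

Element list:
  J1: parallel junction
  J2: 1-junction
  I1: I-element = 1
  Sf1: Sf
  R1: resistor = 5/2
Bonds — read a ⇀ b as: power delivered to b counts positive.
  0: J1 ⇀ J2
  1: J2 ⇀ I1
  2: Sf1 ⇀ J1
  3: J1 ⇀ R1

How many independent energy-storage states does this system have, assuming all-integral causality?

#2 |Sf1  (Sf1 (Sf) sets flow on bond)
#1 |I1  (I1 outputs flow p/I1)
#0 |J2  (1-jn J2 has f-setter on 1)
#3 |J1  (J1: last free bond brings effort in)

1  (I1 all integral)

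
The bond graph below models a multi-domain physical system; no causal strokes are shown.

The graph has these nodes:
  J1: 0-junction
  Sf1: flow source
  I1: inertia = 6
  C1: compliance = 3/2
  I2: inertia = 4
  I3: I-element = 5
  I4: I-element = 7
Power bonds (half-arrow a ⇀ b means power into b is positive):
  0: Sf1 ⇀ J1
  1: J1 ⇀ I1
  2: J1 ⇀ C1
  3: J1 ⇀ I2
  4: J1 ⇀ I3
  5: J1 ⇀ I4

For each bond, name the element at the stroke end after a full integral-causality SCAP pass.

β0 →Sf1
β1 →I1
β2 →J1
β3 →I2
β4 →I3
β5 →I4

bond 0 |Sf1  (Sf1 (Sf) sets flow on bond)
bond 1 |I1  (I1 integral (f out))
bond 2 |J1  (C1 outputs effort q/C1)
bond 3 |I2  (0-jn J1 has e-setter on 2)
bond 4 |I3  (J1: bond 2 brought effort, rest push out)
bond 5 |I4  (J1: bond 2 brought effort, rest push out)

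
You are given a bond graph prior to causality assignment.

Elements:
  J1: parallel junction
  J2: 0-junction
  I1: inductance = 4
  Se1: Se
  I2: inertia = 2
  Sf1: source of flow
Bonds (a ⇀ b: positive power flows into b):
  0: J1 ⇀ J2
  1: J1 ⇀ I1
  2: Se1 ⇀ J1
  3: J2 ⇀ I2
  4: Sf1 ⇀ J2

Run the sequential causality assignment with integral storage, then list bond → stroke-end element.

#0 stroke at J2
#1 stroke at I1
#2 stroke at J1
#3 stroke at I2
#4 stroke at Sf1

β2 stroke→J1  (Se1 fixes effort; stroke away)
β4 stroke→Sf1  (source Sf1 imposes f)
β0 stroke→J2  (common-e at J1 fixed by 2)
β1 stroke→I1  (0-jn J1 has e-setter on 2)
β3 stroke→I2  (common-e at J2 fixed by 0)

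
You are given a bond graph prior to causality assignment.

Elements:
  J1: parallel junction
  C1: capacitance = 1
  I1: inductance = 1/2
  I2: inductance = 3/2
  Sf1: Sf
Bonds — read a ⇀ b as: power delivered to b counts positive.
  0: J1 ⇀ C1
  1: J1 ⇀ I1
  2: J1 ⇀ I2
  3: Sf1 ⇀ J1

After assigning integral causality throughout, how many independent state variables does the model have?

bond 3 →Sf1  (Sf1 fixes flow; stroke at Sf1)
bond 0 →J1  (C1: C, integral causality)
bond 1 →I1  (0-jn J1 has e-setter on 0)
bond 2 →I2  (J1 effort already set via bond 0)

3  (C1, I1, I2 all integral)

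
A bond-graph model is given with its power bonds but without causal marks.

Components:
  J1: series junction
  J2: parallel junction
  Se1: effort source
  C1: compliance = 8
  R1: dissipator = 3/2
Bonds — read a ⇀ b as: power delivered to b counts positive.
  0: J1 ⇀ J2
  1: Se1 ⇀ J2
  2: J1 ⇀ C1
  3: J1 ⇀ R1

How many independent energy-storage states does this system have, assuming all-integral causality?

#1 →J2  (Se1 fixes effort; stroke away)
#0 →J1  (J2 effort already set via bond 1)
#2 →J1  (C1 integral (e out))
#3 →R1  (J1 needs exactly one f-in)

1  (C1 all integral)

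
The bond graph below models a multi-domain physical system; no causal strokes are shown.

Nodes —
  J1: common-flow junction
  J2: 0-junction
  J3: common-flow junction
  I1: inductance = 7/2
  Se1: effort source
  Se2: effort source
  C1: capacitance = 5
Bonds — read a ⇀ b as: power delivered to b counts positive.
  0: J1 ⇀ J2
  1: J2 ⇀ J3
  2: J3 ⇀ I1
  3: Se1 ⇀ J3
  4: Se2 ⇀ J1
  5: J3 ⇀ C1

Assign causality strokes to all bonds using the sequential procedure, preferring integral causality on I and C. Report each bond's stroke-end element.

b3 →J3  (Se1: effort source, stroke at far end)
b4 →J1  (Se2: effort source, stroke at far end)
b0 →J2  (closing 1-jn rule on J1)
b1 →J3  (J2 effort already set via bond 0)
b2 →I1  (I1: I, integral causality)
b5 →J3  (1-jn J3 has f-setter on 2)

#0 stroke at J2
#1 stroke at J3
#2 stroke at I1
#3 stroke at J3
#4 stroke at J1
#5 stroke at J3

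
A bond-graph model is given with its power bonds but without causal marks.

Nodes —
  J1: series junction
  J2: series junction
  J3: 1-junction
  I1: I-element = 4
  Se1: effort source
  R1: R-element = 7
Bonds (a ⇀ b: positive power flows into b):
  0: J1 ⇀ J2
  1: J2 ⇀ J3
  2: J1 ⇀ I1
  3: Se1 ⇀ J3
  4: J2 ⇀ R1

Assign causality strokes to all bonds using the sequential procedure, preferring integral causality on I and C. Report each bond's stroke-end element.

β3 stroke→J3  (Se1 fixes effort; stroke away)
β1 stroke→J2  (only one flow-in slot at J3)
β2 stroke→I1  (I1 outputs flow p/I1)
β0 stroke→J1  (J1: bond 2 brought flow, rest push out)
β4 stroke→J2  (common-f at J2 fixed by 0)

bond 0 |J1
bond 1 |J2
bond 2 |I1
bond 3 |J3
bond 4 |J2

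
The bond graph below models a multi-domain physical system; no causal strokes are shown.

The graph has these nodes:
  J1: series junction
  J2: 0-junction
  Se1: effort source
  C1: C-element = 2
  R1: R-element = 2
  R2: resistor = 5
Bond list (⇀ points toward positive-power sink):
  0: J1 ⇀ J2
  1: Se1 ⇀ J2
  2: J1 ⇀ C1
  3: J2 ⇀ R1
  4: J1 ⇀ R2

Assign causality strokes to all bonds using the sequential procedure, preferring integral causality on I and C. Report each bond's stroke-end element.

b1 stroke at J2  (Se1 (Se) sets effort on bond)
b0 stroke at J1  (0-jn J2 has e-setter on 1)
b3 stroke at R1  (common-e at J2 fixed by 1)
b2 stroke at J1  (C1: C, integral causality)
b4 stroke at R2  (only one flow-in slot at J1)

b0 stroke→J1
b1 stroke→J2
b2 stroke→J1
b3 stroke→R1
b4 stroke→R2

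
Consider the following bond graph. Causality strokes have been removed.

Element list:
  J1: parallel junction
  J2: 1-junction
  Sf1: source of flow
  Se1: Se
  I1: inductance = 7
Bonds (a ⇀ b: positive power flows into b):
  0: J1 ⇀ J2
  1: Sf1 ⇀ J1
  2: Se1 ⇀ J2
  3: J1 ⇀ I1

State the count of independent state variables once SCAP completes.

#1 →Sf1  (Sf1 fixes flow; stroke at Sf1)
#2 →J2  (Se1 fixes effort; stroke away)
#0 →J1  (closing 1-jn rule on J2)
#3 →I1  (J1: bond 0 brought effort, rest push out)

1  (I1 all integral)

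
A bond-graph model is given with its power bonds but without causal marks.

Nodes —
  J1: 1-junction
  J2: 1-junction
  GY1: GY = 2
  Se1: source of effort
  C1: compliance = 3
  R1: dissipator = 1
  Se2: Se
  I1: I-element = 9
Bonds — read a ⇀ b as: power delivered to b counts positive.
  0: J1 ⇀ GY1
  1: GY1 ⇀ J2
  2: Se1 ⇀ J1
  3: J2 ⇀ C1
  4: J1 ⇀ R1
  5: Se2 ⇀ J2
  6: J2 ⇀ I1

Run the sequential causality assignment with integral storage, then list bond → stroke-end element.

bond 2 →J1  (Se1 (Se) sets effort on bond)
bond 5 →J2  (source Se2 imposes e)
bond 3 →J2  (C1: C, integral causality)
bond 6 →I1  (I1 integral (f out))
bond 1 →J2  (J2 flow already set via bond 6)
bond 0 →J1  (through GY1, causality inverts; strokes same side of GY1)
bond 4 →R1  (only one flow-in slot at J1)

b0 →J1
b1 →J2
b2 →J1
b3 →J2
b4 →R1
b5 →J2
b6 →I1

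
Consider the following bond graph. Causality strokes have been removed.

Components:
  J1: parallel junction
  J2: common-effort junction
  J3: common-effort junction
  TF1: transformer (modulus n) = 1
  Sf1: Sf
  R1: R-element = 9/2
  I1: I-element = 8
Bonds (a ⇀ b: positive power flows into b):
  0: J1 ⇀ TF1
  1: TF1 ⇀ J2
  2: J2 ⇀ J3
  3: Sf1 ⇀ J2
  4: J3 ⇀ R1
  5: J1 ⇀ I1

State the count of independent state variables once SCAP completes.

1  (I1 all integral)

β3 stroke→Sf1  (Sf1 fixes flow; stroke at Sf1)
β5 stroke→I1  (prefer integral on I1)
β0 stroke→J1  (J1: last free bond brings effort in)
β1 stroke→TF1  (through TF1, causality passes straight; one stroke at TF1)
β2 stroke→J2  (only one effort-in slot at J2)
β4 stroke→J3  (only one effort-in slot at J3)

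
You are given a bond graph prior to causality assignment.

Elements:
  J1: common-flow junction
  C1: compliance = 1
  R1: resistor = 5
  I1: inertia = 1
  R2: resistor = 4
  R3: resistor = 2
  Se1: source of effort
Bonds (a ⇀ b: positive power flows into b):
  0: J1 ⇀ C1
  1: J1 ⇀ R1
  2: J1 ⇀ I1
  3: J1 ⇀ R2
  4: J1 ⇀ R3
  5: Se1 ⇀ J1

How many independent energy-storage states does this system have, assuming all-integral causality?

bond 5 →J1  (Se1: effort source, stroke at far end)
bond 0 →J1  (C1 outputs effort q/C1)
bond 2 →I1  (I1: I, integral causality)
bond 1 →J1  (J1: bond 2 brought flow, rest push out)
bond 3 →J1  (common-f at J1 fixed by 2)
bond 4 →J1  (J1: bond 2 brought flow, rest push out)

2  (C1, I1 all integral)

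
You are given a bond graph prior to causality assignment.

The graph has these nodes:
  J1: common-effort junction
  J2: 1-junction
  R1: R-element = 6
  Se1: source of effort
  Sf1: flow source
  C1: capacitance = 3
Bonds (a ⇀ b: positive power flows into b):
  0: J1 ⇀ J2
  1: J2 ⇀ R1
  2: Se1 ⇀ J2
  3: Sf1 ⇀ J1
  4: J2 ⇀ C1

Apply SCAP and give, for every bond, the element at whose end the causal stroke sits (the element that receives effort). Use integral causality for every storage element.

β0 stroke→J1
β1 stroke→J2
β2 stroke→J2
β3 stroke→Sf1
β4 stroke→J2

#2 stroke at J2  (Se1: effort source, stroke at far end)
#3 stroke at Sf1  (source Sf1 imposes f)
#0 stroke at J1  (closing 0-jn rule on J1)
#1 stroke at J2  (J2 flow already set via bond 0)
#4 stroke at J2  (1-jn J2 has f-setter on 0)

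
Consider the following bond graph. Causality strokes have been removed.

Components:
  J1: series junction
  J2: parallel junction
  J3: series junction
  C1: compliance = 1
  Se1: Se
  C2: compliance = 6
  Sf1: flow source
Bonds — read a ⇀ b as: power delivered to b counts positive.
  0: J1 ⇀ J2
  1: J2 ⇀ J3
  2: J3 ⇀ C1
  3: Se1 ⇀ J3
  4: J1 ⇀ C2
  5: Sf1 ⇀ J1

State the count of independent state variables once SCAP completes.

2  (C1, C2 all integral)

β3 |J3  (Se1 fixes effort; stroke away)
β5 |Sf1  (Sf1 (Sf) sets flow on bond)
β0 |J1  (1-jn J1 has f-setter on 5)
β4 |J1  (J1 flow already set via bond 5)
β1 |J2  (J2 needs exactly one e-in)
β2 |J3  (J3 flow already set via bond 1)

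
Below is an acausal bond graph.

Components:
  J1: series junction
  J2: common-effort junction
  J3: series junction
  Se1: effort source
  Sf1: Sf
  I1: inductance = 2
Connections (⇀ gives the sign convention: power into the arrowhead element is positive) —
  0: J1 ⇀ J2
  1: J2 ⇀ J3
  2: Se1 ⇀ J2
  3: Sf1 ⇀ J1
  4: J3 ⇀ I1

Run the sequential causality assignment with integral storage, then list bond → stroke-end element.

#0 stroke→J1
#1 stroke→J3
#2 stroke→J2
#3 stroke→Sf1
#4 stroke→I1

bond 2 |J2  (Se1 fixes effort; stroke away)
bond 3 |Sf1  (Sf1 fixes flow; stroke at Sf1)
bond 0 |J1  (J1 flow already set via bond 3)
bond 1 |J3  (J2: bond 2 brought effort, rest push out)
bond 4 |I1  (closing 1-jn rule on J3)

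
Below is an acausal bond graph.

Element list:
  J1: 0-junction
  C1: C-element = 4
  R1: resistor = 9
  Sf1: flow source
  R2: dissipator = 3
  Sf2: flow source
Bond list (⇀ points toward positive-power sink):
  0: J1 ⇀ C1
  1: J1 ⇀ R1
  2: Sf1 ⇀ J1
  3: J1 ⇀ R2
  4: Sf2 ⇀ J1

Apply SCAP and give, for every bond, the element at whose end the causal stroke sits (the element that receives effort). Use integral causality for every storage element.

b0 →J1
b1 →R1
b2 →Sf1
b3 →R2
b4 →Sf2

#2 →Sf1  (Sf1 (Sf) sets flow on bond)
#4 →Sf2  (Sf2 fixes flow; stroke at Sf2)
#0 →J1  (C1 integral (e out))
#1 →R1  (0-jn J1 has e-setter on 0)
#3 →R2  (common-e at J1 fixed by 0)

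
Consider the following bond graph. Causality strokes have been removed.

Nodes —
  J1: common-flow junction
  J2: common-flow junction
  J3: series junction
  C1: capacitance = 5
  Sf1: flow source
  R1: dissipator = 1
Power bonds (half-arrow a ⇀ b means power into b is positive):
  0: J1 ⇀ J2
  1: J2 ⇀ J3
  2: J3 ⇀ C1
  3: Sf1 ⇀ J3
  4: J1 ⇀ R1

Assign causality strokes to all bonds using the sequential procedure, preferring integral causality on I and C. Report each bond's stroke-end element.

#3 stroke→Sf1  (Sf1: flow source, stroke at near end)
#1 stroke→J3  (1-jn J3 has f-setter on 3)
#2 stroke→J3  (1-jn J3 has f-setter on 3)
#0 stroke→J2  (J2: bond 1 brought flow, rest push out)
#4 stroke→J1  (common-f at J1 fixed by 0)

b0 |J2
b1 |J3
b2 |J3
b3 |Sf1
b4 |J1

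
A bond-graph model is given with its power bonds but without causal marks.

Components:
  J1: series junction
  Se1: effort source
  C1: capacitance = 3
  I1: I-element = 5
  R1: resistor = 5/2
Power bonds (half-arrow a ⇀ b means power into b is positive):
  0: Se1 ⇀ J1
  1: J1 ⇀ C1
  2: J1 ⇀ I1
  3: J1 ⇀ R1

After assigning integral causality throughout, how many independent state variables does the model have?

b0 |J1  (Se1 fixes effort; stroke away)
b1 |J1  (C1 outputs effort q/C1)
b2 |I1  (I1: I, integral causality)
b3 |J1  (common-f at J1 fixed by 2)

2  (C1, I1 all integral)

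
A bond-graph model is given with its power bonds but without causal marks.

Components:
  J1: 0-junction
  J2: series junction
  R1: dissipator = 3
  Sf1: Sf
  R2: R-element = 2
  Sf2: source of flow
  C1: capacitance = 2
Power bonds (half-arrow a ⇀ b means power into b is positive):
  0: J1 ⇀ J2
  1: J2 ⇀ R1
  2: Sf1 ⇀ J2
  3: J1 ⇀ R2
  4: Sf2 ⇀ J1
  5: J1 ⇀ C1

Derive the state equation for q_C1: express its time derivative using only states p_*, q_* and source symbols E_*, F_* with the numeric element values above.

dq_C1/dt = -F_Sf1 + F_Sf2 - q_C1/4

b2 stroke at Sf1  (Sf1 fixes flow; stroke at Sf1)
b4 stroke at Sf2  (source Sf2 imposes f)
b0 stroke at J2  (J2 flow already set via bond 2)
b1 stroke at J2  (J2 flow already set via bond 2)
b5 stroke at J1  (C1 integral (e out))
b3 stroke at R2  (0-jn J1 has e-setter on 5)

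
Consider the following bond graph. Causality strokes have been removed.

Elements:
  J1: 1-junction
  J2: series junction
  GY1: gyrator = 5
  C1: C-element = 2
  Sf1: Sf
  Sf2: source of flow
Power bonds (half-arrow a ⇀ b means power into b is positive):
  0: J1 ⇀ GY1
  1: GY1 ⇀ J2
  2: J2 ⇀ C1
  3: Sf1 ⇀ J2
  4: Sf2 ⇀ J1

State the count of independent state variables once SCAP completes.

1  (C1 all integral)

bond 3 →Sf1  (Sf1 fixes flow; stroke at Sf1)
bond 4 →Sf2  (Sf2 fixes flow; stroke at Sf2)
bond 0 →J1  (J1 flow already set via bond 4)
bond 1 →J2  (common-f at J2 fixed by 3)
bond 2 →J2  (1-jn J2 has f-setter on 3)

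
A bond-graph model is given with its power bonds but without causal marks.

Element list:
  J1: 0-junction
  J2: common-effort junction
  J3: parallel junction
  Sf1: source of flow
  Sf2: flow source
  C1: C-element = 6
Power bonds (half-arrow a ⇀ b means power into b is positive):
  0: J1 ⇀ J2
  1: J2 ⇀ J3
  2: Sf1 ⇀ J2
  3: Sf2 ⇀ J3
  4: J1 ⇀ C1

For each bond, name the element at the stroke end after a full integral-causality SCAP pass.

#2 stroke→Sf1  (Sf1 fixes flow; stroke at Sf1)
#3 stroke→Sf2  (Sf2: flow source, stroke at near end)
#1 stroke→J3  (J3 needs exactly one e-in)
#0 stroke→J2  (closing 0-jn rule on J2)
#4 stroke→J1  (closing 0-jn rule on J1)

#0 stroke at J2
#1 stroke at J3
#2 stroke at Sf1
#3 stroke at Sf2
#4 stroke at J1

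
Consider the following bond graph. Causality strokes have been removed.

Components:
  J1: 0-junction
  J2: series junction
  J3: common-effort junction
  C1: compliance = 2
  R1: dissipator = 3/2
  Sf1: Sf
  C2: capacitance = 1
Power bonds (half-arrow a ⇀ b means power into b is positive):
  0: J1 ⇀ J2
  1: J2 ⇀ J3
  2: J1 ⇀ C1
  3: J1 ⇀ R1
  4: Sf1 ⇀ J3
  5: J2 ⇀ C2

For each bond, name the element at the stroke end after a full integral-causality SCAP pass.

#0 |J2
#1 |J3
#2 |J1
#3 |R1
#4 |Sf1
#5 |J2

β4 |Sf1  (source Sf1 imposes f)
β1 |J3  (J3 needs exactly one e-in)
β0 |J2  (1-jn J2 has f-setter on 1)
β5 |J2  (J2: bond 1 brought flow, rest push out)
β2 |J1  (C1: C, integral causality)
β3 |R1  (J1 effort already set via bond 2)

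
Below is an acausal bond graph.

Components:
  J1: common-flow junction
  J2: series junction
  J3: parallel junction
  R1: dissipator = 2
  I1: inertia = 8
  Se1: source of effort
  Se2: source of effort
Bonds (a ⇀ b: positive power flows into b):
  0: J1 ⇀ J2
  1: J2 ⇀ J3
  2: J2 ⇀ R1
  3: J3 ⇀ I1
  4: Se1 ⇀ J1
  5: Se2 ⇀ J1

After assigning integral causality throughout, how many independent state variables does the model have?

#4 stroke→J1  (Se1 (Se) sets effort on bond)
#5 stroke→J1  (Se2 fixes effort; stroke away)
#0 stroke→J2  (only one flow-in slot at J1)
#3 stroke→I1  (I1 integral (f out))
#1 stroke→J3  (closing 0-jn rule on J3)
#2 stroke→J2  (1-jn J2 has f-setter on 1)

1  (I1 all integral)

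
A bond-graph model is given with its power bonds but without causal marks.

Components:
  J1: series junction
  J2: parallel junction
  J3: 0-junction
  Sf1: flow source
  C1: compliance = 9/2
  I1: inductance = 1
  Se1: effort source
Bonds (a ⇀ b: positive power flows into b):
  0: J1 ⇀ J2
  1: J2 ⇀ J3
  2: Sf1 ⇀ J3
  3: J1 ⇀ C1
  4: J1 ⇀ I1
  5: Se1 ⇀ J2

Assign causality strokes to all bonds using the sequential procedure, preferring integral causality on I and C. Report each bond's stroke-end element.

#0 stroke at J1
#1 stroke at J3
#2 stroke at Sf1
#3 stroke at J1
#4 stroke at I1
#5 stroke at J2

#2 |Sf1  (source Sf1 imposes f)
#5 |J2  (source Se1 imposes e)
#0 |J1  (0-jn J2 has e-setter on 5)
#1 |J3  (J2 effort already set via bond 5)
#3 |J1  (C1: C, integral causality)
#4 |I1  (only one flow-in slot at J1)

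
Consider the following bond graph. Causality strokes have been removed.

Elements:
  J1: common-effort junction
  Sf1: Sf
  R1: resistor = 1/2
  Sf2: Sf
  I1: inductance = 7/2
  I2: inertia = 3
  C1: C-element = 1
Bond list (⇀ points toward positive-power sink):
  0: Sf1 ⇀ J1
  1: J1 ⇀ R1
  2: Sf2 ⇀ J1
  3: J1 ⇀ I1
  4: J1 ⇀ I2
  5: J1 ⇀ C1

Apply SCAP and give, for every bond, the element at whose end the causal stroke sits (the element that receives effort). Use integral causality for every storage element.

β0 stroke at Sf1
β1 stroke at R1
β2 stroke at Sf2
β3 stroke at I1
β4 stroke at I2
β5 stroke at J1

β0 |Sf1  (Sf1 fixes flow; stroke at Sf1)
β2 |Sf2  (Sf2 fixes flow; stroke at Sf2)
β3 |I1  (I1 outputs flow p/I1)
β4 |I2  (I2 integral (f out))
β5 |J1  (C1: C, integral causality)
β1 |R1  (0-jn J1 has e-setter on 5)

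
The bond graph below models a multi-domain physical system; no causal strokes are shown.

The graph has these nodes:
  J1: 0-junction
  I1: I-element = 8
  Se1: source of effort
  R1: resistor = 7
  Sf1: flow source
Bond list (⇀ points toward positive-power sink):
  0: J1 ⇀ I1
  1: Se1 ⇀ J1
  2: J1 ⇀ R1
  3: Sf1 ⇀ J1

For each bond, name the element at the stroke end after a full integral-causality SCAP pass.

#1 |J1  (Se1 fixes effort; stroke away)
#3 |Sf1  (source Sf1 imposes f)
#0 |I1  (J1: bond 1 brought effort, rest push out)
#2 |R1  (0-jn J1 has e-setter on 1)

#0 stroke at I1
#1 stroke at J1
#2 stroke at R1
#3 stroke at Sf1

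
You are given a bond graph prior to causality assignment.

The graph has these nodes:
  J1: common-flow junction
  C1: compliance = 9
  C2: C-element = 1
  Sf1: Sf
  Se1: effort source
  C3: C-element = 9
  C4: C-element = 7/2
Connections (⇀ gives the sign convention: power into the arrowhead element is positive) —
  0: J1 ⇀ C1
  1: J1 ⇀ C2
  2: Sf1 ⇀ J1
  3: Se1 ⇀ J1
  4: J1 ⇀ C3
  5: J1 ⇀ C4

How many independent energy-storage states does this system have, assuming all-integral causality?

bond 2 stroke→Sf1  (Sf1 fixes flow; stroke at Sf1)
bond 3 stroke→J1  (Se1: effort source, stroke at far end)
bond 0 stroke→J1  (J1 flow already set via bond 2)
bond 1 stroke→J1  (1-jn J1 has f-setter on 2)
bond 4 stroke→J1  (1-jn J1 has f-setter on 2)
bond 5 stroke→J1  (1-jn J1 has f-setter on 2)

4  (C1, C2, C3, C4 all integral)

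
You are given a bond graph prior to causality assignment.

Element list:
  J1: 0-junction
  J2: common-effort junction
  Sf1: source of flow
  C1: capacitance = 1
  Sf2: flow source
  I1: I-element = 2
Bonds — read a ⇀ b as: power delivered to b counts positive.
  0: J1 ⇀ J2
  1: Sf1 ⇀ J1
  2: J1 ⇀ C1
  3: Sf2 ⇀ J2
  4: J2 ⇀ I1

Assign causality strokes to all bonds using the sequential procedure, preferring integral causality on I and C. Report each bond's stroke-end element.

β0 stroke→J2
β1 stroke→Sf1
β2 stroke→J1
β3 stroke→Sf2
β4 stroke→I1

β1 |Sf1  (Sf1 (Sf) sets flow on bond)
β3 |Sf2  (source Sf2 imposes f)
β2 |J1  (prefer integral on C1)
β0 |J2  (common-e at J1 fixed by 2)
β4 |I1  (J2 effort already set via bond 0)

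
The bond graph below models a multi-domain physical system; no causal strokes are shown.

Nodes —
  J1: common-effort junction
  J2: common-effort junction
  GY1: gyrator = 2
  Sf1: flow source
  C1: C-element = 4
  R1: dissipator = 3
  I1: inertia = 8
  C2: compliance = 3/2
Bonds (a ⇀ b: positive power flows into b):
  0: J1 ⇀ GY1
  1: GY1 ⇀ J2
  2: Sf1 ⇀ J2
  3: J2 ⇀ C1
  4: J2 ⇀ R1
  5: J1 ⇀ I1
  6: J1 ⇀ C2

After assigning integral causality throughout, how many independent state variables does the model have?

3  (C1, C2, I1 all integral)

β2 →Sf1  (source Sf1 imposes f)
β3 →J2  (prefer integral on C1)
β1 →GY1  (J2: bond 3 brought effort, rest push out)
β4 →R1  (J2: bond 3 brought effort, rest push out)
β0 →GY1  (through GY1, causality inverts; strokes same side of GY1)
β5 →I1  (I1: I, integral causality)
β6 →J1  (J1: last free bond brings effort in)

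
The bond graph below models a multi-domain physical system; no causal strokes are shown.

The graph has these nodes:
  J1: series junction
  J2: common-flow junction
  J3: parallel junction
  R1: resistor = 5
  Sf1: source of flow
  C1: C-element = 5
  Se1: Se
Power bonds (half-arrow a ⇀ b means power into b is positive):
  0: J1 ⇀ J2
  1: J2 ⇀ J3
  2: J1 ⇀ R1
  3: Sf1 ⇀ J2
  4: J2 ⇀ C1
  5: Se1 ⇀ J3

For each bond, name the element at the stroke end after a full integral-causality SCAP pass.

#3 →Sf1  (Sf1: flow source, stroke at near end)
#5 →J3  (Se1: effort source, stroke at far end)
#0 →J2  (common-f at J2 fixed by 3)
#1 →J2  (common-f at J2 fixed by 3)
#4 →J2  (common-f at J2 fixed by 3)
#2 →J1  (J1 flow already set via bond 0)

β0 |J2
β1 |J2
β2 |J1
β3 |Sf1
β4 |J2
β5 |J3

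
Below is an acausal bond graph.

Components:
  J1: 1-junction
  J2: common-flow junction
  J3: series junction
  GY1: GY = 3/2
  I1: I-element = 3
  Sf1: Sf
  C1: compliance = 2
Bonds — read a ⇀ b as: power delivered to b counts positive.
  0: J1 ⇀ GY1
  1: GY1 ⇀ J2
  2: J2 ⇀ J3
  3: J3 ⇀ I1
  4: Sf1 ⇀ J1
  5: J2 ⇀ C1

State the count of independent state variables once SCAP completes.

2  (C1, I1 all integral)

#4 stroke→Sf1  (Sf1 fixes flow; stroke at Sf1)
#0 stroke→J1  (common-f at J1 fixed by 4)
#1 stroke→J2  (GY1 both-in/both-out from 0)
#3 stroke→I1  (I1: I, integral causality)
#2 stroke→J3  (J3 flow already set via bond 3)
#5 stroke→J2  (common-f at J2 fixed by 2)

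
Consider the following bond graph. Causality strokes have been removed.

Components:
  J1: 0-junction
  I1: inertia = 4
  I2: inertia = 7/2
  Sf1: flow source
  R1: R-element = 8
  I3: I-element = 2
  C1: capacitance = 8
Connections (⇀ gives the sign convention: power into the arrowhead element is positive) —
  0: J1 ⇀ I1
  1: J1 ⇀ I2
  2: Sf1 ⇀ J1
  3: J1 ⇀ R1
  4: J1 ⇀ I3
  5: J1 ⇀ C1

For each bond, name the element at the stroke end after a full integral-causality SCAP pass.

bond 2 stroke→Sf1  (Sf1: flow source, stroke at near end)
bond 0 stroke→I1  (prefer integral on I1)
bond 1 stroke→I2  (I2: I, integral causality)
bond 4 stroke→I3  (I3 integral (f out))
bond 5 stroke→J1  (prefer integral on C1)
bond 3 stroke→R1  (0-jn J1 has e-setter on 5)

#0 stroke at I1
#1 stroke at I2
#2 stroke at Sf1
#3 stroke at R1
#4 stroke at I3
#5 stroke at J1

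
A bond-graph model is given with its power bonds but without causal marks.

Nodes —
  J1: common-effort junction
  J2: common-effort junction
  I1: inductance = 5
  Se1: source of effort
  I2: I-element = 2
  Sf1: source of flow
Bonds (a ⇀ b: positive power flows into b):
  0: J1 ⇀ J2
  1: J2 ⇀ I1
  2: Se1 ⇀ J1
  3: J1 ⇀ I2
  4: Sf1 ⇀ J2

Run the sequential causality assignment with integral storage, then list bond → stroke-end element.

β2 stroke→J1  (Se1: effort source, stroke at far end)
β4 stroke→Sf1  (Sf1 fixes flow; stroke at Sf1)
β0 stroke→J2  (J1 effort already set via bond 2)
β3 stroke→I2  (0-jn J1 has e-setter on 2)
β1 stroke→I1  (J2 effort already set via bond 0)

b0 →J2
b1 →I1
b2 →J1
b3 →I2
b4 →Sf1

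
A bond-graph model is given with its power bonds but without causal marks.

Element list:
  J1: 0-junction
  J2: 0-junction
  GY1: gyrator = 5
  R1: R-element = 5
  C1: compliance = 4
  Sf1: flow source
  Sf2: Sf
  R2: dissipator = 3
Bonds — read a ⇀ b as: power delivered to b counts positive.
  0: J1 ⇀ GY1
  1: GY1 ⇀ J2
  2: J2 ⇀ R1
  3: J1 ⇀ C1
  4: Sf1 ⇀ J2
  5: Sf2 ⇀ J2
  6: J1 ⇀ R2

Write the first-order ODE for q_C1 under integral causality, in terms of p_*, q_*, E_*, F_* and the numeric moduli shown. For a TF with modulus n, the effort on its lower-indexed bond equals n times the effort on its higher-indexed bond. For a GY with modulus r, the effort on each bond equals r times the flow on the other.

#4 →Sf1  (Sf1 fixes flow; stroke at Sf1)
#5 →Sf2  (Sf2 (Sf) sets flow on bond)
#3 →J1  (C1: C, integral causality)
#0 →GY1  (common-e at J1 fixed by 3)
#6 →R2  (0-jn J1 has e-setter on 3)
#1 →GY1  (through GY1, causality inverts; strokes same side of GY1)
#2 →J2  (J2 needs exactly one e-in)

dq_C1/dt = -F_Sf1 - F_Sf2 - 2*q_C1/15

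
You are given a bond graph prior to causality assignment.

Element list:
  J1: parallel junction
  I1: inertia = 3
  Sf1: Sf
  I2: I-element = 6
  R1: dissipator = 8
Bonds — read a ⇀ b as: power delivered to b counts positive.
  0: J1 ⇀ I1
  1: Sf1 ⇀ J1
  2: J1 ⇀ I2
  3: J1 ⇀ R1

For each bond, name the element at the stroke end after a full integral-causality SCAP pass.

#0 →I1
#1 →Sf1
#2 →I2
#3 →J1

b1 stroke→Sf1  (Sf1: flow source, stroke at near end)
b0 stroke→I1  (I1 outputs flow p/I1)
b2 stroke→I2  (I2 integral (f out))
b3 stroke→J1  (closing 0-jn rule on J1)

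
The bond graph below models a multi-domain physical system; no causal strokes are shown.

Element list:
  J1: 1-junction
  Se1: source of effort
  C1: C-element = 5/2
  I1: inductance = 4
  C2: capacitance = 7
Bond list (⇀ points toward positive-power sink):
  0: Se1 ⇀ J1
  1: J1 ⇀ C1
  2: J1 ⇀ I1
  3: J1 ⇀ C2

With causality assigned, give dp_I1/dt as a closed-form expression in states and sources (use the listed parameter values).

#0 →J1  (Se1 (Se) sets effort on bond)
#1 →J1  (C1 outputs effort q/C1)
#2 →I1  (I1: I, integral causality)
#3 →J1  (1-jn J1 has f-setter on 2)

dp_I1/dt = E_Se1 - 2*q_C1/5 - q_C2/7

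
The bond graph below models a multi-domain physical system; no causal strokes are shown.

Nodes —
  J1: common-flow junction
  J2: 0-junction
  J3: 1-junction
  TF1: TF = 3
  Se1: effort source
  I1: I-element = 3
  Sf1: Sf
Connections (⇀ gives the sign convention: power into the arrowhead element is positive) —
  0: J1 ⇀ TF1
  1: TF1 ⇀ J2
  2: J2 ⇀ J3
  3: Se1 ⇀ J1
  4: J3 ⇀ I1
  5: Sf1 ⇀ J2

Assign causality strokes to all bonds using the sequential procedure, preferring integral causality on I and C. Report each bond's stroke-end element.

b0 →TF1
b1 →J2
b2 →J3
b3 →J1
b4 →I1
b5 →Sf1

β3 →J1  (Se1: effort source, stroke at far end)
β5 →Sf1  (Sf1: flow source, stroke at near end)
β0 →TF1  (only one flow-in slot at J1)
β1 →J2  (TF1 one-in-one-out from 0)
β2 →J3  (0-jn J2 has e-setter on 1)
β4 →I1  (only one flow-in slot at J3)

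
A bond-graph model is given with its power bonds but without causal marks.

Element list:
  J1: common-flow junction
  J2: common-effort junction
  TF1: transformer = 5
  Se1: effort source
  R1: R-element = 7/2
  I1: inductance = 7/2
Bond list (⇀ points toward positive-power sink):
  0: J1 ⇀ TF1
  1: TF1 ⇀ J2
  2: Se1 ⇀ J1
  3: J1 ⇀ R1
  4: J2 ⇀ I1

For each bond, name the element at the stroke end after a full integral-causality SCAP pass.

b0 →TF1
b1 →J2
b2 →J1
b3 →J1
b4 →I1

bond 2 stroke→J1  (Se1: effort source, stroke at far end)
bond 4 stroke→I1  (prefer integral on I1)
bond 1 stroke→J2  (only one effort-in slot at J2)
bond 0 stroke→TF1  (TF1: transformer flips bond 1)
bond 3 stroke→J1  (common-f at J1 fixed by 0)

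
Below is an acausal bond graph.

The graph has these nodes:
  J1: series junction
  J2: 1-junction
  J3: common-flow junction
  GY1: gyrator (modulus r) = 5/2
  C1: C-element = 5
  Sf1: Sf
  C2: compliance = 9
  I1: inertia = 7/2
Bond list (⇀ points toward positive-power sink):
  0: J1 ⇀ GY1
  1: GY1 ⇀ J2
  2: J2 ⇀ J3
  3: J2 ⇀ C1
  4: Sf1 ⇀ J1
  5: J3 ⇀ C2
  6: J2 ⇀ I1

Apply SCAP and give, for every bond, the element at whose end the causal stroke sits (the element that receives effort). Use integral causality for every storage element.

b4 stroke→Sf1  (source Sf1 imposes f)
b0 stroke→J1  (J1 flow already set via bond 4)
b1 stroke→J2  (GY1 both-in/both-out from 0)
b3 stroke→J2  (C1 integral (e out))
b5 stroke→J3  (prefer integral on C2)
b2 stroke→J2  (J3 needs exactly one f-in)
b6 stroke→I1  (J2 needs exactly one f-in)

bond 0 →J1
bond 1 →J2
bond 2 →J2
bond 3 →J2
bond 4 →Sf1
bond 5 →J3
bond 6 →I1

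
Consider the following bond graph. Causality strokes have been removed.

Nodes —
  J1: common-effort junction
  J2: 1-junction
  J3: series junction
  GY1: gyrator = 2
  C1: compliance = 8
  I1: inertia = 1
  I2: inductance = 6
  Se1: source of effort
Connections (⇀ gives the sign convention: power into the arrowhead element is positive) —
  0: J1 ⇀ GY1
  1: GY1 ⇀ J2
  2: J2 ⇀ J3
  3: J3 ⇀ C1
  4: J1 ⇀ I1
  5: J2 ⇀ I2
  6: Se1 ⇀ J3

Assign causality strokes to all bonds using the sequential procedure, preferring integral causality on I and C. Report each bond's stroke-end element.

#6 →J3  (Se1: effort source, stroke at far end)
#3 →J3  (C1: C, integral causality)
#2 →J2  (J3 needs exactly one f-in)
#4 →I1  (prefer integral on I1)
#0 →J1  (J1: last free bond brings effort in)
#1 →J2  (through GY1, causality inverts; strokes same side of GY1)
#5 →I2  (closing 1-jn rule on J2)

bond 0 →J1
bond 1 →J2
bond 2 →J2
bond 3 →J3
bond 4 →I1
bond 5 →I2
bond 6 →J3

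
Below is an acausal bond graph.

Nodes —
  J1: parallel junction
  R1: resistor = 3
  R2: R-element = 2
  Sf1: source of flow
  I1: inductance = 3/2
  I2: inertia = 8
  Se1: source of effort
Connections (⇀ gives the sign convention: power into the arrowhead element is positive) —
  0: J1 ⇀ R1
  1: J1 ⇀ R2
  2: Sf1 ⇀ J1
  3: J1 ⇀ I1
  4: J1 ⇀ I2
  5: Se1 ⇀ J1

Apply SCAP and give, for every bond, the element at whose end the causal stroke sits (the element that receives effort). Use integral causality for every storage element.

β0 stroke→R1
β1 stroke→R2
β2 stroke→Sf1
β3 stroke→I1
β4 stroke→I2
β5 stroke→J1

β2 stroke at Sf1  (source Sf1 imposes f)
β5 stroke at J1  (Se1 (Se) sets effort on bond)
β0 stroke at R1  (J1: bond 5 brought effort, rest push out)
β1 stroke at R2  (common-e at J1 fixed by 5)
β3 stroke at I1  (J1: bond 5 brought effort, rest push out)
β4 stroke at I2  (common-e at J1 fixed by 5)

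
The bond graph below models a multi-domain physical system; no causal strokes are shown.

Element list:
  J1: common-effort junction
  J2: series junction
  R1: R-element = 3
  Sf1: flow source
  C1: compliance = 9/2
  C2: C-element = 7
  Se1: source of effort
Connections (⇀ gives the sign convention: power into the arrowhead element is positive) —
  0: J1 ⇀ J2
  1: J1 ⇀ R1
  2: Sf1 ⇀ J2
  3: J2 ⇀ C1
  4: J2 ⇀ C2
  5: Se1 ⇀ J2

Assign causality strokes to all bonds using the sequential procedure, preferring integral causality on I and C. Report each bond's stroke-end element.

β2 |Sf1  (source Sf1 imposes f)
β5 |J2  (source Se1 imposes e)
β0 |J2  (1-jn J2 has f-setter on 2)
β3 |J2  (common-f at J2 fixed by 2)
β4 |J2  (J2: bond 2 brought flow, rest push out)
β1 |J1  (J1 needs exactly one e-in)

bond 0 |J2
bond 1 |J1
bond 2 |Sf1
bond 3 |J2
bond 4 |J2
bond 5 |J2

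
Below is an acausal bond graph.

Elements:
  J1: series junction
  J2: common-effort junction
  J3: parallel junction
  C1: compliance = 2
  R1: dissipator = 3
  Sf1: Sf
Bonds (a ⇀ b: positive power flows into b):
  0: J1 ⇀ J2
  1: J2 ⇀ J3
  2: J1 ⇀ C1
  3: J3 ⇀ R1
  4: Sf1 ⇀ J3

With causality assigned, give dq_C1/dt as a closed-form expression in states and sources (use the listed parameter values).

dq_C1/dt = -F_Sf1 - q_C1/6

β4 stroke at Sf1  (Sf1 fixes flow; stroke at Sf1)
β2 stroke at J1  (C1 outputs effort q/C1)
β0 stroke at J2  (J1: last free bond brings flow in)
β1 stroke at J3  (J2: bond 0 brought effort, rest push out)
β3 stroke at R1  (0-jn J3 has e-setter on 1)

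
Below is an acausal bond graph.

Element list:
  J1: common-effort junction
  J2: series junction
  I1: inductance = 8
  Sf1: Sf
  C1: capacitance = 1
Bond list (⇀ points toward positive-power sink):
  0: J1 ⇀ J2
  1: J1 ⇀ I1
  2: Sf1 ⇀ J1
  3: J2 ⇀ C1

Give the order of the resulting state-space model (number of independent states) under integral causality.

2  (C1, I1 all integral)

b2 stroke→Sf1  (Sf1 (Sf) sets flow on bond)
b1 stroke→I1  (I1 outputs flow p/I1)
b0 stroke→J1  (only one effort-in slot at J1)
b3 stroke→J2  (common-f at J2 fixed by 0)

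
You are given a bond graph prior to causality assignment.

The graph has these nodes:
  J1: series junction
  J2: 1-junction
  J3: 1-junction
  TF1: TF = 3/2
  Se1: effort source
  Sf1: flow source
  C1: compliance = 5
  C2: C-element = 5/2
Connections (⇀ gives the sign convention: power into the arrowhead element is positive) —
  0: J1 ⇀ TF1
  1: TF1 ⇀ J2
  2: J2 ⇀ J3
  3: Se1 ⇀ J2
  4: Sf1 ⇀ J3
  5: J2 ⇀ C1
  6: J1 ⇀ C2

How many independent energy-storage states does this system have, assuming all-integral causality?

2  (C1, C2 all integral)

β3 stroke→J2  (Se1 fixes effort; stroke away)
β4 stroke→Sf1  (source Sf1 imposes f)
β2 stroke→J3  (common-f at J3 fixed by 4)
β1 stroke→J2  (1-jn J2 has f-setter on 2)
β5 stroke→J2  (common-f at J2 fixed by 2)
β0 stroke→TF1  (TF1: transformer flips bond 1)
β6 stroke→J1  (J1: bond 0 brought flow, rest push out)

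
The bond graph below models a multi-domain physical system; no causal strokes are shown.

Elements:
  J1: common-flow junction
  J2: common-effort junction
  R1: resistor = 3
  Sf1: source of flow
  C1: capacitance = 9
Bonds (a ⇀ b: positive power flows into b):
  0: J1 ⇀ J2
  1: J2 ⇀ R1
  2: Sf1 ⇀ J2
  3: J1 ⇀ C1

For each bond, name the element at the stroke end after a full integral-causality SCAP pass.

b0 stroke at J2
b1 stroke at R1
b2 stroke at Sf1
b3 stroke at J1

β2 →Sf1  (Sf1 (Sf) sets flow on bond)
β3 →J1  (C1: C, integral causality)
β0 →J2  (J1 needs exactly one f-in)
β1 →R1  (common-e at J2 fixed by 0)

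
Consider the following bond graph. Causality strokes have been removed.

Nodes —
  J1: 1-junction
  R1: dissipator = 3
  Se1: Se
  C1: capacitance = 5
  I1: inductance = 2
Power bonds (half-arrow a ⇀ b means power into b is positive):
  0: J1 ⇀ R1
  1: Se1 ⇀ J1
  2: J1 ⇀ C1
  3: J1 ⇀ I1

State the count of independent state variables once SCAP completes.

#1 |J1  (Se1 fixes effort; stroke away)
#2 |J1  (C1: C, integral causality)
#3 |I1  (I1: I, integral causality)
#0 |J1  (J1: bond 3 brought flow, rest push out)

2  (C1, I1 all integral)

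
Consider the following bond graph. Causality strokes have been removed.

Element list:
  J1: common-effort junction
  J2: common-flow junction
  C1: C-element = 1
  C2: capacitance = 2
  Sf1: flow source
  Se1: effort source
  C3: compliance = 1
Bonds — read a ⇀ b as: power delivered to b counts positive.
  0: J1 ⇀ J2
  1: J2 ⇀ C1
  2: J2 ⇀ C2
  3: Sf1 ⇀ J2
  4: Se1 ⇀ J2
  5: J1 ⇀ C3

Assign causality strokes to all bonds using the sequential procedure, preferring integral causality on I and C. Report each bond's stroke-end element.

#3 |Sf1  (Sf1 (Sf) sets flow on bond)
#4 |J2  (source Se1 imposes e)
#0 |J2  (J2 flow already set via bond 3)
#1 |J2  (1-jn J2 has f-setter on 3)
#2 |J2  (J2: bond 3 brought flow, rest push out)
#5 |J1  (J1: last free bond brings effort in)

b0 stroke→J2
b1 stroke→J2
b2 stroke→J2
b3 stroke→Sf1
b4 stroke→J2
b5 stroke→J1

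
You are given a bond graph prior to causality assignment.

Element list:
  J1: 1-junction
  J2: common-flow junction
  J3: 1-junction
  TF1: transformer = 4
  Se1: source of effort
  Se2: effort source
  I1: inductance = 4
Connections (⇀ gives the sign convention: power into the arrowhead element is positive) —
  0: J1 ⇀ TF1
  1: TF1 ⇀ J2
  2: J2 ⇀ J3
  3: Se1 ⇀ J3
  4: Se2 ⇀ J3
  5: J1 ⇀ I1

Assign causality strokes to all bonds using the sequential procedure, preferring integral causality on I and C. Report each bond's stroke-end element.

#0 |J1
#1 |TF1
#2 |J2
#3 |J3
#4 |J3
#5 |I1

b3 →J3  (Se1: effort source, stroke at far end)
b4 →J3  (Se2 (Se) sets effort on bond)
b2 →J2  (J3 needs exactly one f-in)
b1 →TF1  (J2: last free bond brings flow in)
b0 →J1  (through TF1, causality passes straight; one stroke at TF1)
b5 →I1  (J1 needs exactly one f-in)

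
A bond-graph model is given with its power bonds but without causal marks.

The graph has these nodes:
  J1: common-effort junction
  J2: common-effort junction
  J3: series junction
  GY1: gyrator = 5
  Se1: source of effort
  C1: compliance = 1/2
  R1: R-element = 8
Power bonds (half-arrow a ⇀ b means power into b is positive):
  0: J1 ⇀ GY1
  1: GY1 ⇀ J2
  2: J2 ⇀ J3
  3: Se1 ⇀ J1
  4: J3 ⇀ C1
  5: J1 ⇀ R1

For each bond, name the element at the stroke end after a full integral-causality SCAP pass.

β0 |GY1
β1 |GY1
β2 |J2
β3 |J1
β4 |J3
β5 |R1

#3 stroke at J1  (Se1 fixes effort; stroke away)
#0 stroke at GY1  (common-e at J1 fixed by 3)
#5 stroke at R1  (common-e at J1 fixed by 3)
#1 stroke at GY1  (through GY1, causality inverts; strokes same side of GY1)
#2 stroke at J2  (J2 needs exactly one e-in)
#4 stroke at J3  (common-f at J3 fixed by 2)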